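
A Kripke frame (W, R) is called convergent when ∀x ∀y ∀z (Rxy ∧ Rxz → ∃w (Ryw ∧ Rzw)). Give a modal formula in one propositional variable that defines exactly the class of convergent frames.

The condition is convergence. The .2 schema ◇□q → □◇q defines it.
Suppose ◇□q→□◇q is valid. Take Rxy, Rxz and set V(q)={w : Ryw}. Then □q at y so ◇□q at x, so □◇q at x, so ◇q at z, giving w with Rzw and Ryw.

◇□q → □◇q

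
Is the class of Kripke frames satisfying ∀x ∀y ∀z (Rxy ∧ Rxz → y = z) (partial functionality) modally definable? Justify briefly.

Yes — defined by ◇r → □r

This is a Sahlqvist condition; the CD axiom ◇r → □r defines it.
Suppose ◇r→□r is valid. Take Rxy, Rxz and set V(r)={y}. Then ◇r at x, so □r at x, so r at z, i.e. z=y.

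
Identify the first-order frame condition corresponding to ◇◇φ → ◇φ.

Replacing φ by ¬φ and contraposing gives the equivalent schema □φ → □□φ.
Suppose □φ→□□φ is valid. Take Rxy, Ryz and set V(φ)={w : Rxw}. Then □φ at x, so □□φ at x, so □φ at y, so φ at z, i.e. Rxz.

transitivity: ∀x ∀y ∀z (Rxy ∧ Ryz → Rxz)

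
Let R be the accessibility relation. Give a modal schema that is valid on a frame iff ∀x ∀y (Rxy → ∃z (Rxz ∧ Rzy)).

A defining formula is □□p → □p (the C4 axiom).
Suppose □□p→□p is valid. Take Rxy and set V(p)={w : xR²w}. Then □□p at x, so □p at x, so p at y, i.e. ∃z(Rxz∧Rzy).

□□p → □p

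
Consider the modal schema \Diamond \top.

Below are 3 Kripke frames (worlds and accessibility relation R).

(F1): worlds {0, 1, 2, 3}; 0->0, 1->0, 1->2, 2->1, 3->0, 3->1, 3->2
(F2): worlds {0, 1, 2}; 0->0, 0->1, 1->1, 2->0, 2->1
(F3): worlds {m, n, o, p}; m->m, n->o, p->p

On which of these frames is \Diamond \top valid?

(F1), (F2)

Frame correspondent (Sahlqvist): \forall x \exists y Rxy — i.e. seriality.
(F1): satisfies the condition.
(F2): satisfies the condition.
(F3): fails — world o has no successor.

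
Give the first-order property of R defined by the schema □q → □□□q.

This is a Sahlqvist (Geach-type) schema ◇^0□^1q → □^3◇^0q.
Minimal-valuation argument: fix x; take any y with xR^0y and any z with xR^3z. Set V(q) to the set of worlds R-reachable from y in exactly 1 step. Then □^1q holds at y, so the antecedent holds at x; validity forces ◇^0q at z, giving a w with zR^0w and yR^1w.
First-order correspondent: ∀x ∀z (xR³z → ∃w (xRw ∧ z = w)).

∀x ∀z (xR³z → ∃w (xRw ∧ z = w))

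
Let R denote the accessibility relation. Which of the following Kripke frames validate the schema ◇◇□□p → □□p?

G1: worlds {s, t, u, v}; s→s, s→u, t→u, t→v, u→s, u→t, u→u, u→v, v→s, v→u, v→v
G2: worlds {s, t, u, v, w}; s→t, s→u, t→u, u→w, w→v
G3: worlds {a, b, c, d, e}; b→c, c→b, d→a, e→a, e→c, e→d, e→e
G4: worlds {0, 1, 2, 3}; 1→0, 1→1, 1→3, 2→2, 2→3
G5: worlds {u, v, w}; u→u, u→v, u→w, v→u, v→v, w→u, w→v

G1, G5

The schema corresponds to a generalized confluence (Geach) condition: ∀x ∀y ∀z ((xR²y ∧ xR²z) → ∃w (yR²w ∧ z = w)).
G1: ✓.
G2: fails — sR²u, sR²u but no w* with uR²w* and u=w*.
G3: fails — eR²a, eR²a but no w with aR²w and a=w.
G4: fails — 1R²0, 1R²0 but no w with 0R²w and 0=w.
G5: ✓.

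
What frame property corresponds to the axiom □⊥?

Emptiness of R

This schema is the Ver axiom.
It corresponds to emptiness of R: ∀x ∀y ¬Rxy.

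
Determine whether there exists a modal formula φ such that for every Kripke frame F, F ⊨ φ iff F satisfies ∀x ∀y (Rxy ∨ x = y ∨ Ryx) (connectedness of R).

If a class were modally definable it would be closed under disjoint unions (Goldblatt–Thomason).
Take 4 disjoint single-world reflexive frames: each is trivially connected, but their disjoint union has 4 worlds with no edge between distinct components, so it is not connected.
So the class is not modally definable.

No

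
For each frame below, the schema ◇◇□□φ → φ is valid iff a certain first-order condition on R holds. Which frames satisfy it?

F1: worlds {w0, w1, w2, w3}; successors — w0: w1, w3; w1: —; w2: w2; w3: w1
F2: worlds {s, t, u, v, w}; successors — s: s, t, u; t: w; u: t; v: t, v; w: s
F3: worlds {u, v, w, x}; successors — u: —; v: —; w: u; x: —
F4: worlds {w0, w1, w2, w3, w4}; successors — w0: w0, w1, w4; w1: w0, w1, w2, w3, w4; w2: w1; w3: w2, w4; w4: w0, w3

F3

Frame correspondent (Sahlqvist): ∀x ∀y (xR²y → ∃w (yR²w ∧ x = w)) — i.e. a generalized confluence (Geach) condition.
F1: fails — w0R²w1 but no w with w1R²w and w0=w.
F2: fails — sR²u but no w* with uR²w* and s=w*.
F3: satisfies the condition.
F4: fails — w2R²w3 but no w with w3R²w and w2=w.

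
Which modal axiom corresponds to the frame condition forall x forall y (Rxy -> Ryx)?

The condition is symmetry. The B schema q → □◇q defines it.

q → □◇q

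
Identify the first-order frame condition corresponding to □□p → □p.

density

Suppose □□p→□p is valid. Take Rxy and set V(p)={w : xR²w}. Then □□p at x, so □p at x, so p at y, i.e. ∃z(Rxz∧Rzy).
The converse is a direct semantic check.
So the correspondent is density.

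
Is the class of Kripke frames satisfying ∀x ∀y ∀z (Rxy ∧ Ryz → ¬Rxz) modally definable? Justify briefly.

If a class were modally definable it would be closed under surjective bounded morphisms (Goldblatt–Thomason).
The 7-cycle (worlds w0,w1,w2,w3,w4,w5,w6 with w0→w1→w2→w3→w4→w5→w6→w0) is intransitive. Mapping every world to a single reflexive point • is a surjective bounded morphism; the reflexive point is not intransitive (R••∧R•• but R••).
Hence intransitivity is not modally definable.

Not modally definable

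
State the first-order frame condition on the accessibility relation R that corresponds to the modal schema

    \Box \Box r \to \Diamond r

\forall x \exists w (x R^2 w \wedge xRw)

This is a Sahlqvist (Geach-type) schema ◇^0□^2r → □^0◇^1r.
Minimal-valuation argument: fix x; take any y with xR^0y and any z with xR^0z. Set V(r) to the set of worlds R-reachable from y in exactly 2 steps. Then □^2r holds at y, so the antecedent holds at x; validity forces ◇^1r at z, giving a w with zR^1w and yR^2w.
First-order correspondent: \forall x \exists w (x R^2 w \wedge xRw).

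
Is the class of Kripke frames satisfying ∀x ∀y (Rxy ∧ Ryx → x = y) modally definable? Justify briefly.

Modal frame validity is preserved under surjective bounded morphisms.
The 8-cycle (worlds s,t,u,v,w,x,y,z with s→t→u→v→w→x→y→z→s) is antisymmetric. Sending even-indexed worlds to • and odd-indexed worlds to ∘ is a surjective bounded morphism onto the two-world frame with •↔∘, which is not antisymmetric.
Hence antisymmetry is not modally definable.

No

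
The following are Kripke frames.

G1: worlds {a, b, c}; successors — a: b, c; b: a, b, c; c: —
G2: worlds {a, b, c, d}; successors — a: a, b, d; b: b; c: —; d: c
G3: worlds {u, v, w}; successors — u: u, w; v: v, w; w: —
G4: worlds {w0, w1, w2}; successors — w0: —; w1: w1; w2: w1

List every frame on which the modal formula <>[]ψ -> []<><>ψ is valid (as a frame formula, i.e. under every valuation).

Frame correspondent (Sahlqvist): forall x forall y forall z ((xRy & xRz) -> exists w (yRw & z R^2 w)) — i.e. a generalized confluence (Geach) condition.
G1: fails — aRb, aRc but no w with bRw and cR²w.
G2: fails — aRa, aRd but no w with aRw and dR²w.
G3: fails — uRu, uRw but no t with uRt and wR²t.
G4: satisfies the condition.

G4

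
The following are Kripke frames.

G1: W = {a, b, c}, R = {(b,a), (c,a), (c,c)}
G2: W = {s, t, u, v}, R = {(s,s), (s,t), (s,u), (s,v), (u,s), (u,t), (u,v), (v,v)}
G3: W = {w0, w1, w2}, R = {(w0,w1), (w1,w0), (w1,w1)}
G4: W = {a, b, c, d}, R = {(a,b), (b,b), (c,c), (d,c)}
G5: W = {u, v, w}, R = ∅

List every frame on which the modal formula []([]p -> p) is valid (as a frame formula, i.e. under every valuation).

G4, G5

The schema corresponds to shift-reflexivity: forall x forall y (Rxy -> Ryy).
G1: fails — Rca but not Raa.
G2: fails — Rut but not Rtt.
G3: fails — Rw1w0 but not Rw0w0.
G4: condition met.
G5: condition met.
Valid on: G4, G5.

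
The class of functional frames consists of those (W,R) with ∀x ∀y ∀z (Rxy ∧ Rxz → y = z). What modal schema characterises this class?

◇p → □p

The condition is partial functionality. The CD schema ◇p → □p defines it.
Suppose ◇p→□p is valid. Take Rxy, Rxz and set V(p)={y}. Then ◇p at x, so □p at x, so p at z, i.e. z=y.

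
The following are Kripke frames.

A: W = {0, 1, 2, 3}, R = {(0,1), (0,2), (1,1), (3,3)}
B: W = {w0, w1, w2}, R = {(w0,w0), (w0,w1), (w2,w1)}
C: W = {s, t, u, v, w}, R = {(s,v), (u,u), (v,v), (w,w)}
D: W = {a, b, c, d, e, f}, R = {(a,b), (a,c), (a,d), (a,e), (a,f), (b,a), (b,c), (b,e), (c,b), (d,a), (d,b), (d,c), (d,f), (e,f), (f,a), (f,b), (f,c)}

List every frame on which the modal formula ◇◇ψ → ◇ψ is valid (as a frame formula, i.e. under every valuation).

The schema corresponds to transitivity: ∀x ∀y ∀z (Rxy ∧ Ryz → Rxz).
A: holds.
B: holds.
C: holds.
D: fails — Rbc and Rcb but not Rbb.
Valid on: A, B, C.

A, B, C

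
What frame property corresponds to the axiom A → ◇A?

Equivalently (dual form): □A → A.
Suppose □A→A is valid. At any x set V(A)={w : Rxw}. Then □A holds at x, so A holds at x, i.e. Rxx.

Reflexivity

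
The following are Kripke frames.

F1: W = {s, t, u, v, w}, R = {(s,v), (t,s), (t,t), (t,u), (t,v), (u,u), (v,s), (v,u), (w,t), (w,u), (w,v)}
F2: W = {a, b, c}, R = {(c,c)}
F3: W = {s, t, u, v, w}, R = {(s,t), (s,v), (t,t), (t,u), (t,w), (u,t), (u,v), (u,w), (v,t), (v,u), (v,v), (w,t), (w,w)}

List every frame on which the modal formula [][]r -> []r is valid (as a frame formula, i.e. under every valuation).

F2, F3

This is the axiom for density; its first-order frame correspondent is forall x forall y (Rxy -> exists z (Rxz & Rzy)).
F1: fails — Rvs but no z with Rvz and Rzs.
F2: satisfies the condition.
F3: satisfies the condition.
Valid on: F2, F3.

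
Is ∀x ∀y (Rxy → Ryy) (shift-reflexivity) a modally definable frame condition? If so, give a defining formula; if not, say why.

Yes, by □(□q → q)

This is a Sahlqvist condition; the T□ axiom □(□q → q) defines it.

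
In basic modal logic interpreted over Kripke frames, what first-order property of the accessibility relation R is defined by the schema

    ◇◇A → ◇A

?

This is a form of the 4 axiom.
It corresponds to transitivity: ∀x ∀y ∀z (Rxy ∧ Ryz → Rxz).

transitivity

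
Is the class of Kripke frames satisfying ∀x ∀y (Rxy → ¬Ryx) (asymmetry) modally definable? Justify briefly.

No — not modally definable

Modal frame validity is preserved under surjective bounded morphisms.
The 4-cycle (worlds s,t,u,v with s→t→u→v→s) is asymmetric. Mapping every world to a single reflexive point • is a surjective bounded morphism, and the reflexive point is not asymmetric (R•• but asymmetry requires ¬R••).
So no modal formula (or set of formulas) defines exactly the asymmetric frames.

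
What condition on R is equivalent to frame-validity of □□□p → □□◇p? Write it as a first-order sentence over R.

∀x ∀z (xR²z → ∃w (xR³w ∧ zRw))

This is a Sahlqvist (Geach-type) schema ◇^0□^3p → □^2◇^1p.
Minimal-valuation argument: fix x; take any y with xR^0y and any z with xR^2z. Set V(p) to the set of worlds R-reachable from y in exactly 3 steps. Then □^3p holds at y, so the antecedent holds at x; validity forces ◇^1p at z, giving a w with zR^1w and yR^3w.
First-order correspondent: ∀x ∀z (xR²z → ∃w (xR³w ∧ zRw)).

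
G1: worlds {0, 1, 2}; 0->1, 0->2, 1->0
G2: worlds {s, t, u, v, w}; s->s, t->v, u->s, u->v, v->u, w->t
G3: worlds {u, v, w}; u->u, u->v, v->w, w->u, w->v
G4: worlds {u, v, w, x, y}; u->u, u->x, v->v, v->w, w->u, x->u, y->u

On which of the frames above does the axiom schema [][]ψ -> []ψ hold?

The schema corresponds to density: forall x forall y (Rxy -> exists z (Rxz & Rzy)).
G1: fails — R01 but no z with R0z and Rz1.
G2: fails — Ruv but no z with Ruz and Rzv.
G3: fails — Rvw but no z with Rvz and Rzw.
G4: holds.
Valid on: G4.

G4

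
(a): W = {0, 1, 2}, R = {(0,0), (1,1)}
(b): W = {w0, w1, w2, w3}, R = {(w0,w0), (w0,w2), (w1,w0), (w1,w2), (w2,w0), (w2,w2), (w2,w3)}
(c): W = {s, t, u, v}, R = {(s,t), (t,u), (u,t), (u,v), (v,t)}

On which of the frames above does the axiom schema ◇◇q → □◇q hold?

The schema corresponds to a generalized confluence (Geach) condition: ∀x ∀y ∀z ((xR²y ∧ xRz) → ∃w (y = w ∧ zRw)).
(a): holds.
(b): fails — w0R²w3, w0Rw0 but no w with w3=w and w0Rw.
(c): fails — uR²t, uRt but no w with t=w and tRw.
Valid on: (a).

(a)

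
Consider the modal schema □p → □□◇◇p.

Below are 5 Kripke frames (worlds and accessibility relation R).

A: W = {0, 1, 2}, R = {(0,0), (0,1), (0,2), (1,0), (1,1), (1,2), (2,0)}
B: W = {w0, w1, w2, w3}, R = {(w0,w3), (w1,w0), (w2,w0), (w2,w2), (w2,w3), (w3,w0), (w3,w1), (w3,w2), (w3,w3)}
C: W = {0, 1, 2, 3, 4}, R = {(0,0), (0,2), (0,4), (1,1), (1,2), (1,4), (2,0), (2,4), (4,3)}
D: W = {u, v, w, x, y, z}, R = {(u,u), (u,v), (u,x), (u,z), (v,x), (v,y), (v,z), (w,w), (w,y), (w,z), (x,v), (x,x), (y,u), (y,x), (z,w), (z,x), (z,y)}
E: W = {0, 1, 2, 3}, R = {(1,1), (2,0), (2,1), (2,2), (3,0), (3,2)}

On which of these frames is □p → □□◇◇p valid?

Frame correspondent (Sahlqvist): ∀x ∀z (xR²z → ∃w (xRw ∧ zR²w)) — i.e. a generalized confluence (Geach) condition.
A: holds.
B: holds.
C: fails — 0R²3 but no w with 0Rw and 3R²w.
D: holds.
E: fails — 2R²0 but no w with 2Rw and 0R²w.

A, B, D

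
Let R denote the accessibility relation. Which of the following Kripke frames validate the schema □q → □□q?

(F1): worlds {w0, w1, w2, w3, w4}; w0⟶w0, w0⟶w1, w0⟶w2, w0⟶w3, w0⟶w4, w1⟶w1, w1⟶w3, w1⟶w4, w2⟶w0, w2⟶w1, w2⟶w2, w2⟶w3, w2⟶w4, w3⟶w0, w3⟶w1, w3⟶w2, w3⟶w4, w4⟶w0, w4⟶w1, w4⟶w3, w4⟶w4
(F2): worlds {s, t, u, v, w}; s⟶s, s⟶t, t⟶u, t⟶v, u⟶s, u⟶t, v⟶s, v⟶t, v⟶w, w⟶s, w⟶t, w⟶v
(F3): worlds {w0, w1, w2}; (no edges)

(F3)

The schema corresponds to transitivity: ∀x ∀y ∀z (Rxy ∧ Ryz → Rxz).
(F1): fails — Rw3w1 and Rw1w3 but not Rw3w3.
(F2): fails — Rwt and Rtu but not Rwu.
(F3): holds.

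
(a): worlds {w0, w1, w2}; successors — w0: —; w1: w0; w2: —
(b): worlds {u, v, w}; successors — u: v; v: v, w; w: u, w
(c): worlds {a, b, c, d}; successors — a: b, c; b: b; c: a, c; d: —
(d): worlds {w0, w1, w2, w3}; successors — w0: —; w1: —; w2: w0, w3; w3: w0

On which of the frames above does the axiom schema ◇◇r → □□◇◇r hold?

Frame correspondent (Sahlqvist): ∀x ∀y ∀z ((xR²y ∧ xR²z) → ∃w (y = w ∧ zR²w)) — i.e. a generalized confluence (Geach) condition.
(a): condition met.
(b): fails — vR²u, vR²u but no t with u=t and uR²t.
(c): fails — aR²a, aR²b but no w with a=w and bR²w.
(d): fails — w2R²w0, w2R²w0 but no w with w0=w and w0R²w.
Valid on: (a).

(a)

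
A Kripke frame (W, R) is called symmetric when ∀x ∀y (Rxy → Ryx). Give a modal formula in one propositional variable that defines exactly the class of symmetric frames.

The condition is symmetry. The B schema s → □◇s defines it.
Suppose s→□◇s is valid. Take Rxy and set V(s)={x}. Then s at x, so □◇s at x, so ◇s at y, so some z with Ryz has s; z=x, i.e. Ryx.

s → □◇s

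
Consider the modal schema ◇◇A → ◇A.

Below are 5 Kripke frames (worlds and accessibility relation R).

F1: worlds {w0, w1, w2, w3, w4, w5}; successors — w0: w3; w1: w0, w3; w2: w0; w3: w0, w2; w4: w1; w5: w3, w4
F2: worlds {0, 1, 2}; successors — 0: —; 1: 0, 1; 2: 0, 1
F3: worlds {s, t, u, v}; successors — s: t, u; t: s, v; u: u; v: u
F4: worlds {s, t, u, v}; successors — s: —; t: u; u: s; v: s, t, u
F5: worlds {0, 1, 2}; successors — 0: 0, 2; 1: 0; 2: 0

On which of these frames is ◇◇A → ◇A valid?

F2

The schema corresponds to transitivity: ∀x ∀y ∀z (Rxy ∧ Ryz → Rxz).
F1: fails — Rw3w0 and Rw0w3 but not Rw3w3.
F2: ✓.
F3: fails — Rtv and Rvu but not Rtu.
F4: fails — Rtu and Rus but not Rts.
F5: fails — R10 and R02 but not R12.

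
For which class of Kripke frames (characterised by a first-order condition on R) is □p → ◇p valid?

Seriality

Suppose □p→◇p is valid. At any x set V(p)=W. Then □p at x, so ◇p at x, so x has a successor.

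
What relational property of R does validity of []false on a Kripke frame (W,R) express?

□⊥ is valid iff no world has any successor (otherwise □⊥ fails at any world with one).
The converse is a direct semantic check.
Frame condition: forall x forall y ~Rxy.

Emptiness of R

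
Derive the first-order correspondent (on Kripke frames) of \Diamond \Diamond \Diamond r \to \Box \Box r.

This is a Sahlqvist (Geach-type) schema ◇^3□^0r → □^2◇^0r.
Minimal-valuation argument: fix x; take any y with xR^3y and any z with xR^2z. Set V(r) to the set of worlds R-reachable from y in exactly 0 steps. Then □^0r holds at y, so the antecedent holds at x; validity forces ◇^0r at z, giving a w with zR^0w and yR^0w.
First-order correspondent: \forall x \forall y \forall z ((x R^3 y \wedge x R^2 z) \to \exists w (y = w \wedge z = w)).

\forall x \forall y \forall z ((x R^3 y \wedge x R^2 z) \to \exists w (y = w \wedge z = w))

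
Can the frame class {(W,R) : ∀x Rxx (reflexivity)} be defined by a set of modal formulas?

The condition is reflexivity. A defining modal formula is □p → p.
Suppose □p→p is valid. At any x set V(p)={w : Rxw}. Then □p holds at x, so p holds at x, i.e. Rxx.

Yes — defined by □p → p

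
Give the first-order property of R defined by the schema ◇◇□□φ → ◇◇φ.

This is a Sahlqvist (Geach-type) schema ◇^2□^2φ → □^0◇^2φ.
Minimal-valuation argument: fix x; take any y with xR^2y and any z with xR^0z. Set V(φ) to the set of worlds R-reachable from y in exactly 2 steps. Then □^2φ holds at y, so the antecedent holds at x; validity forces ◇^2φ at z, giving a w with zR^2w and yR^2w.
First-order correspondent: ∀x ∀y (xR²y → ∃w (yR²w ∧ xR²w)).

∀x ∀y (xR²y → ∃w (yR²w ∧ xR²w))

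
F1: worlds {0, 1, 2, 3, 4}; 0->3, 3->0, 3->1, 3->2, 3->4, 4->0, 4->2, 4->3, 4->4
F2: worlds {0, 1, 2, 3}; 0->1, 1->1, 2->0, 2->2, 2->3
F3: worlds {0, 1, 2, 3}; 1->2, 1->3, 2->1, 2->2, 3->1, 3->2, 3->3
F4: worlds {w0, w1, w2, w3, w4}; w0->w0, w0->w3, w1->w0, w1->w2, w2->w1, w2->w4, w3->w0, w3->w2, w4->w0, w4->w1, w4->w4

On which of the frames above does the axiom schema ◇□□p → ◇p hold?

F3, F4

The schema corresponds to a generalized confluence (Geach) condition: ∀x ∀y (xRy → ∃w (yR²w ∧ xRw)).
F1: fails — 3R1 but no w with 1R²w and 3Rw.
F2: fails — 2R0 but no w with 0R²w and 2Rw.
F3: satisfies the condition.
F4: satisfies the condition.
Valid on: F3, F4.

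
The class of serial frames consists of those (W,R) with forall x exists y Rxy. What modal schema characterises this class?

This is seriality; the standard corresponding axiom is D: □p → ◇p.
Suppose □p→◇p is valid. At any x set V(p)=W. Then □p at x, so ◇p at x, so x has a successor.

□p → ◇p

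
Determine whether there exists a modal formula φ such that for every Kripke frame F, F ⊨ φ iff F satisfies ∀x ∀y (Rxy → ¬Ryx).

Not definable by any modal formula

If a class were modally definable it would be closed under surjective bounded morphisms (Goldblatt–Thomason).
The 5-cycle (worlds 0,1,2,3,4 with 0→1→2→3→4→0) is asymmetric. Mapping every world to a single reflexive point • is a surjective bounded morphism, and the reflexive point is not asymmetric (R•• but asymmetry requires ¬R••).
So no modal formula (or set of formulas) defines exactly the asymmetric frames.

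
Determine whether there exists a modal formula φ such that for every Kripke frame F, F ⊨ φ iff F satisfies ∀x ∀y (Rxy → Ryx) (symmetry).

Yes, by q → □◇q

The condition is symmetry. A defining modal formula is q → □◇q.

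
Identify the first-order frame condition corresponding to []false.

This is the Ver axiom.
It corresponds to emptiness of R: forall x forall y ~Rxy.

emptiness of R: forall x forall y ~Rxy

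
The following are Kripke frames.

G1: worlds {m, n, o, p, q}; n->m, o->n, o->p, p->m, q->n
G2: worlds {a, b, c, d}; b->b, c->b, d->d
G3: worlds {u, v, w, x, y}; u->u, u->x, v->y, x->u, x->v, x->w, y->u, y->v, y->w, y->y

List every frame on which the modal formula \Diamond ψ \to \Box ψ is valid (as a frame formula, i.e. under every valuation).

G2

This is the axiom for partial functionality; its first-order frame correspondent is \forall x \forall y \forall z (Rxy \wedge Rxz \to y = z).
G1: fails — o sees both n and p.
G2: condition met.
G3: fails — u sees both u and x.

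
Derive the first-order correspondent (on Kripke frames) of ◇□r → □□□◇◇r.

∀x ∀y ∀z ((xRy ∧ xR³z) → ∃w (yRw ∧ zR²w))

This is a Sahlqvist (Geach-type) schema ◇^1□^1r → □^3◇^2r.
Minimal-valuation argument: fix x; take any y with xR^1y and any z with xR^3z. Set V(r) to the set of worlds R-reachable from y in exactly 1 step. Then □^1r holds at y, so the antecedent holds at x; validity forces ◇^2r at z, giving a w with zR^2w and yR^1w.
First-order correspondent: ∀x ∀y ∀z ((xRy ∧ xR³z) → ∃w (yRw ∧ zR²w)).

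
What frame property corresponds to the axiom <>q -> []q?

Suppose ◇q→□q is valid. Take Rxy, Rxz and set V(q)={y}. Then ◇q at x, so □q at x, so q at z, i.e. z=y.

Partial functionality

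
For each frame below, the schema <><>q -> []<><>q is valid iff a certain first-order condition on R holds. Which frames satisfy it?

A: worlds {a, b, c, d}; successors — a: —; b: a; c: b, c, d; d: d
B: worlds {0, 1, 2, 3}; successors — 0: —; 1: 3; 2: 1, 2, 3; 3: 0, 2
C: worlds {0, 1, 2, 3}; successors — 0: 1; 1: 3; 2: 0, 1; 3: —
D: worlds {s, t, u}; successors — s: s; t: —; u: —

D

This is the axiom for a generalized confluence (Geach) condition; its first-order frame correspondent is forall x forall y forall z ((x R^2 y & xRz) -> exists w (y = w & z R^2 w)).
A: fails — cR²a, cRb but no w with a=w and bR²w.
B: fails — 1R²0, 1R3 but no w with 0=w and 3R²w.
C: fails — 0R²3, 0R1 but no w with 3=w and 1R²w.
D: satisfies the condition.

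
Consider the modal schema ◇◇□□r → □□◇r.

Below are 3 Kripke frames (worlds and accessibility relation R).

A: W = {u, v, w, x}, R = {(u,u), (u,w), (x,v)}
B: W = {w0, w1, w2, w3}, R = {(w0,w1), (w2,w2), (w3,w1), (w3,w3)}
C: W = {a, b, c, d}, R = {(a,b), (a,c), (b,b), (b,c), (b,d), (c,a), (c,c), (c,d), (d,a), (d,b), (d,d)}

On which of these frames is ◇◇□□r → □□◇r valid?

C

The schema corresponds to a generalized confluence (Geach) condition: ∀x ∀y ∀z ((xR²y ∧ xR²z) → ∃w (yR²w ∧ zRw)).
A: fails — uR²u, uR²w but no t with uR²t and wRt.
B: fails — w3R²w1, w3R²w1 but no w with w1R²w and w1Rw.
C: ✓.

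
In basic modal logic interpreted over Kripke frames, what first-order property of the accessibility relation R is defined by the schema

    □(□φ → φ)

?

shift-reflexivity

Suppose □(□φ→φ) is valid. Take Rxy and set V(φ)={w : Ryw}. Then at y, □φ holds; since □(□φ→φ) at x, □φ→φ at y, so φ at y, i.e. Ryy.
Conversely, on a frame with shift-reflexivity the schema holds at every world under every valuation.
Frame condition: ∀x ∀y (Rxy → Ryy).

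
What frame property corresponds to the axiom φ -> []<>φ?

Suppose φ→□◇φ is valid. Take Rxy and set V(φ)={x}. Then φ at x, so □◇φ at x, so ◇φ at y, so some z with Ryz has φ; z=x, i.e. Ryx.

symmetry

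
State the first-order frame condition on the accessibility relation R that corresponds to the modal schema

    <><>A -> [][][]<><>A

This is a Sahlqvist (Geach-type) schema ◇^2□^0A → □^3◇^2A.
First-order correspondent: forall x forall y forall z ((x R^2 y & x R^3 z) -> exists w (y = w & z R^2 w)).

forall x forall y forall z ((x R^2 y & x R^3 z) -> exists w (y = w & z R^2 w))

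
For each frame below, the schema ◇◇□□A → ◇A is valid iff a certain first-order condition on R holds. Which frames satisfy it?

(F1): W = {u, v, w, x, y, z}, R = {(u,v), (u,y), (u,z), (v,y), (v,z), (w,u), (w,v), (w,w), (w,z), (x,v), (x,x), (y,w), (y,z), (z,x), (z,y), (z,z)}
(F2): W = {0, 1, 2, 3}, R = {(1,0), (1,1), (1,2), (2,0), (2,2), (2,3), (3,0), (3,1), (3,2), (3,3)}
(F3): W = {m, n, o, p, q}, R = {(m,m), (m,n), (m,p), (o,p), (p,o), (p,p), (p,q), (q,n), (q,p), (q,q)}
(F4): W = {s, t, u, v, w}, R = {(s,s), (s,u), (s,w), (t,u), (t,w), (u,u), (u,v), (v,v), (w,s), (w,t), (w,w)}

(F1)

Frame correspondent (Sahlqvist): ∀x ∀y (xR²y → ∃w (yR²w ∧ xRw)) — i.e. a generalized confluence (Geach) condition.
(F1): satisfies the condition.
(F2): fails — 1R²0 but no w with 0R²w and 1Rw.
(F3): fails — mR²n but no w with nR²w and mRw.
(F4): fails — sR²v but no w* with vR²w* and sRw*.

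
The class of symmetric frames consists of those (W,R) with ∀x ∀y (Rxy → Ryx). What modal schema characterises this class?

ψ → □◇ψ

This is symmetry; the standard corresponding axiom is B: ψ → □◇ψ.
Suppose ψ→□◇ψ is valid. Take Rxy and set V(ψ)={x}. Then ψ at x, so □◇ψ at x, so ◇ψ at y, so some z with Ryz has ψ; z=x, i.e. Ryx.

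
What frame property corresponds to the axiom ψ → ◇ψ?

Reflexivity

This is a form of the T axiom.
Its frame correspondent is reflexivity — ∀x Rxx.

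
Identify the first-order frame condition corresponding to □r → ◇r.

seriality: ∀x ∃y Rxy

Suppose □r→◇r is valid. At any x set V(r)=W. Then □r at x, so ◇r at x, so x has a successor.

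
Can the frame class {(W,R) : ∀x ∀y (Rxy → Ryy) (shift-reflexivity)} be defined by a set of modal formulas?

This is a Sahlqvist condition; the T□ axiom □(□q → q) defines it.
Suppose □(□q→q) is valid. Take Rxy and set V(q)={w : Ryw}. Then at y, □q holds; since □(□q→q) at x, □q→q at y, so q at y, i.e. Ryy.

Definable; □(□q → q) defines it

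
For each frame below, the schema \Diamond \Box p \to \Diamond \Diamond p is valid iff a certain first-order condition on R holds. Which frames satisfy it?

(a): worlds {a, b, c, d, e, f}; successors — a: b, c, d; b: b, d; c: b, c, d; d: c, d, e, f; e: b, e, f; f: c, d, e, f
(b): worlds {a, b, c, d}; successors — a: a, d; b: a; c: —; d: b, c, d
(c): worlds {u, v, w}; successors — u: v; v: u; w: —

(a), (c)

The schema corresponds to a generalized confluence (Geach) condition: \forall x \forall y (xRy \to \exists w (yRw \wedge x R^2 w)).
(a): holds.
(b): fails — dRc but no w with cRw and dR²w.
(c): holds.
Valid on: (a), (c).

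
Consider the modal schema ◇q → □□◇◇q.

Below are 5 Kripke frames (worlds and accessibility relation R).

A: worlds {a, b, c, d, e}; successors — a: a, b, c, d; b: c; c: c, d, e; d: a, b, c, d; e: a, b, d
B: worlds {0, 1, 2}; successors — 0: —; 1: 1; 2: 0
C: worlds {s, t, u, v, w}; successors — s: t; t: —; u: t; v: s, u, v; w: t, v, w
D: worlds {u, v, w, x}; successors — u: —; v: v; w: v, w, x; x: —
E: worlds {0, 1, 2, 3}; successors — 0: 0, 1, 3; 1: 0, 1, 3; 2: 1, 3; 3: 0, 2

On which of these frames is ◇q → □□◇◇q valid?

B

The schema corresponds to a generalized confluence (Geach) condition: ∀x ∀y ∀z ((xRy ∧ xR²z) → ∃w (y = w ∧ zR²w)).
A: fails — aRa, aR²b but no w with a=w and bR²w.
B: ✓.
C: fails — vRs, vR²s but no w* with s=w* and sR²w*.
D: fails — wRv, wR²x but no t with v=t and xR²t.
E: fails — 3R2, 3R²3 but no w with 2=w and 3R²w.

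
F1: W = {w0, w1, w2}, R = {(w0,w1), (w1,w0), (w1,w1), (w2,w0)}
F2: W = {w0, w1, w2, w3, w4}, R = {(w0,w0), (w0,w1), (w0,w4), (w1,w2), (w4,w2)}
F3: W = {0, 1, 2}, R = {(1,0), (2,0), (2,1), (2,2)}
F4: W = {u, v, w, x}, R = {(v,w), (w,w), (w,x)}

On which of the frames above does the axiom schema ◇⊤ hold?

F1

The schema corresponds to seriality: ∀x ∃y Rxy.
F1: satisfies the condition.
F2: fails — world w2 has no successor.
F3: fails — world 0 has no successor.
F4: fails — world u has no successor.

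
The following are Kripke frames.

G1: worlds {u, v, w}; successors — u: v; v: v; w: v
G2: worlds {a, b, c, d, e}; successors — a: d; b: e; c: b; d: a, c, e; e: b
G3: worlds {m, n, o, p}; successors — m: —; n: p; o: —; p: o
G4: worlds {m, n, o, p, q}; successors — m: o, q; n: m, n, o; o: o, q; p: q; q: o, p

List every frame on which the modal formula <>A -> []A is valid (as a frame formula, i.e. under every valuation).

This is the axiom for partial functionality; its first-order frame correspondent is forall x forall y forall z (Rxy & Rxz -> y = z).
G1: condition met.
G2: fails — d sees both a and c.
G3: condition met.
G4: fails — m sees both o and q.
Valid on: G1, G3.

G1, G3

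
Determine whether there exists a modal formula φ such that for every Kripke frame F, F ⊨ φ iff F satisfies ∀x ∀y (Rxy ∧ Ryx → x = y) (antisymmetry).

No — not modally definable

Any modally definable frame class is closed under surjective bounded morphisms.
The 4-cycle (worlds s,t,u,v with s→t→u→v→s) is antisymmetric. Sending even-indexed worlds to s and odd-indexed worlds to t is a surjective bounded morphism onto the two-world frame with s↔t, which is not antisymmetric.
Hence antisymmetry is not modally definable.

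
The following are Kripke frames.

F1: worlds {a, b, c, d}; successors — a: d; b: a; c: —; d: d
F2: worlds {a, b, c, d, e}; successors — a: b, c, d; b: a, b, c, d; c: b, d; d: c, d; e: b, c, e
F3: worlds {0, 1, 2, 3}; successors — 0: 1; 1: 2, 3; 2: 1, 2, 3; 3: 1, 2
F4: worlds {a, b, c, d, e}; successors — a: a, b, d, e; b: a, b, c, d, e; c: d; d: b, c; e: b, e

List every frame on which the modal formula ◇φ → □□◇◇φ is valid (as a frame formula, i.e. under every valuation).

This is the axiom for a generalized confluence (Geach) condition; its first-order frame correspondent is ∀x ∀y ∀z ((xRy ∧ xR²z) → ∃w (y = w ∧ zR²w)).
F1: fails — bRa, bR²d but no w with a=w and dR²w.
F2: fails — bRa, bR²d but no w with a=w and dR²w.
F3: ✓.
F4: fails — aRa, aR²c but no w with a=w and cR²w.
Valid on: F3.

F3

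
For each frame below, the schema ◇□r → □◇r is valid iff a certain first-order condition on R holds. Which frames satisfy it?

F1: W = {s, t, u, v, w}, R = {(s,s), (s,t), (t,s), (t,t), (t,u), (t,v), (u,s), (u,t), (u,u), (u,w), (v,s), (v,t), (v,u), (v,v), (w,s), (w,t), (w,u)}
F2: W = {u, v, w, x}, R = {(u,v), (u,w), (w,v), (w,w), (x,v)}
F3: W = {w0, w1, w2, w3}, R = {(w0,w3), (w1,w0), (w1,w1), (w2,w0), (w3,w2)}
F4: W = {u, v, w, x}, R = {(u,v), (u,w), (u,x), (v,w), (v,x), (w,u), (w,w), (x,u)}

F1

Frame correspondent (Sahlqvist): ∀x ∀y ∀z (Rxy ∧ Rxz → ∃w (Ryw ∧ Rzw)) — i.e. convergence.
F1: condition met.
F2: fails — Ruv and Ruv but v and v have no common successor.
F3: fails — Rw1w1 and Rw1w0 but w1 and w0 have no common successor.
F4: fails — Ruv and Rux but v and x have no common successor.
Valid on: F1.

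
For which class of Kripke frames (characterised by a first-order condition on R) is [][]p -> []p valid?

Density

Suppose □□p→□p is valid. Take Rxy and set V(p)={w : xR²w}. Then □□p at x, so □p at x, so p at y, i.e. ∃z(Rxz∧Rzy).
Conversely, on a frame with density the schema holds at every world under every valuation.
Frame condition: forall x forall y (Rxy -> exists z (Rxz & Rzy)).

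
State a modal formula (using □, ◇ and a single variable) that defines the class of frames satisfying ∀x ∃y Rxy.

A defining formula is □q → ◇q (the D axiom).
Suppose □q→◇q is valid. At any x set V(q)=W. Then □q at x, so ◇q at x, so x has a successor.

□q → ◇q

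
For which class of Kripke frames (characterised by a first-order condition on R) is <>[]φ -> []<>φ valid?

Suppose ◇□φ→□◇φ is valid. Take Rxy, Rxz and set V(φ)={w : Ryw}. Then □φ at y so ◇□φ at x, so □◇φ at x, so ◇φ at z, giving w with Rzw and Ryw.

convergence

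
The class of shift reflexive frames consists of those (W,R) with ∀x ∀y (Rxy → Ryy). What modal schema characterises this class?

□(□r → r)

A defining formula is □(□r → r) (the T□ axiom).
Suppose □(□r→r) is valid. Take Rxy and set V(r)={w : Ryw}. Then at y, □r holds; since □(□r→r) at x, □r→r at y, so r at y, i.e. Ryy.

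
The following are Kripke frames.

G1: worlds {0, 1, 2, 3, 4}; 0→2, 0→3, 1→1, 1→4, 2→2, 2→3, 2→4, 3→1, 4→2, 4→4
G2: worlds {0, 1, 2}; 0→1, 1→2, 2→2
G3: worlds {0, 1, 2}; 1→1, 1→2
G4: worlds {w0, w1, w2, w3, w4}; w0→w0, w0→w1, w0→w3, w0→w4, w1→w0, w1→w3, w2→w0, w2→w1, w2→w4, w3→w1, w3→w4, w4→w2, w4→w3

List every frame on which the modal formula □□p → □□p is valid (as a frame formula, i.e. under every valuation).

Frame correspondent (Sahlqvist): ∀x ∀z (xR²z → ∃w (xR²w ∧ z = w)) — i.e. a generalized confluence (Geach) condition.
G1: ✓.
G2: ✓.
G3: ✓.
G4: ✓.

G1, G2, G3, G4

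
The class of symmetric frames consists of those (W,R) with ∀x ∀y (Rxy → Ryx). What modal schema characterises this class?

p → □◇p

The condition is symmetry. The B schema p → □◇p defines it.
Suppose p→□◇p is valid. Take Rxy and set V(p)={x}. Then p at x, so □◇p at x, so ◇p at y, so some z with Ryz has p; z=x, i.e. Ryx.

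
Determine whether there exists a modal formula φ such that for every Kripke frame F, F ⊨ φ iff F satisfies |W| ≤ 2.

No

If a class were modally definable it would be closed under disjoint unions (Goldblatt–Thomason).
Any modal formula valid on each of 3 disjoint one-world frames is valid on their disjoint union (validity is preserved under disjoint unions). Each one-world frame has |W|=1≤2, but the union has |W|=3.
Hence having at most 2 worlds is not modally definable.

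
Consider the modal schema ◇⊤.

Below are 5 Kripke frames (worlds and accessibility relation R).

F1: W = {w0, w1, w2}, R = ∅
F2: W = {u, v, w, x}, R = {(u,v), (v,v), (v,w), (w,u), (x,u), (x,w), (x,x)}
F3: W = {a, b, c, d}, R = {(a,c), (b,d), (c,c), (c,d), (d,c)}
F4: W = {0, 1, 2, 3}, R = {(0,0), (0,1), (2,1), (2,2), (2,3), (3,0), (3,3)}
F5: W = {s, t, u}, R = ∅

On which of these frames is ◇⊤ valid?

F2, F3

Frame correspondent (Sahlqvist): ∀x ∃y Rxy — i.e. seriality.
F1: fails — world w0 has no successor.
F2: ✓.
F3: ✓.
F4: fails — world 1 has no successor.
F5: fails — world s has no successor.
Valid on: F2, F3.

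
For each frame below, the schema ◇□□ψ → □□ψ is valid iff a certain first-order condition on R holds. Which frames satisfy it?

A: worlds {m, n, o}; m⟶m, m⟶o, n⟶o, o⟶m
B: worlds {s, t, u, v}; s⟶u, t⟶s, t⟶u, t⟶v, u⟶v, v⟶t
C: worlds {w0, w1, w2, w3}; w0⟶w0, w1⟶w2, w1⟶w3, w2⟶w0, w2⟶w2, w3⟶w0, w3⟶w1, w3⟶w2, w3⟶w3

Frame correspondent (Sahlqvist): ∀x ∀y ∀z ((xRy ∧ xR²z) → ∃w (yR²w ∧ z = w)) — i.e. a generalized confluence (Geach) condition.
A: holds.
B: fails — sRu, sR²v but no w with uR²w and v=w.
C: fails — w1Rw2, w1R²w1 but no w with w2R²w and w1=w.
Valid on: A.

A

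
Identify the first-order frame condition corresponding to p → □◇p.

symmetry

This is the B axiom.
Its frame correspondent is symmetry — ∀x ∀y (Rxy → Ryx).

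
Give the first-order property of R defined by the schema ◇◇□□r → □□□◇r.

∀x ∀y ∀z ((xR²y ∧ xR³z) → ∃w (yR²w ∧ zRw))

This is a Sahlqvist (Geach-type) schema ◇^2□^2r → □^3◇^1r.
Minimal-valuation argument: fix x; take any y with xR^2y and any z with xR^3z. Set V(r) to the set of worlds R-reachable from y in exactly 2 steps. Then □^2r holds at y, so the antecedent holds at x; validity forces ◇^1r at z, giving a w with zR^1w and yR^2w.
First-order correspondent: ∀x ∀y ∀z ((xR²y ∧ xR³z) → ∃w (yR²w ∧ zRw)).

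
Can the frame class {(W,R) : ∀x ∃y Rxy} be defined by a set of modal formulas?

The condition is seriality. A defining modal formula is □q → ◇q.

Yes, by □q → ◇q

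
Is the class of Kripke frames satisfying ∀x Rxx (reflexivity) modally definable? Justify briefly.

Yes: it is reflexivity, defined by the T schema □q → q.

Definable; □q → q defines it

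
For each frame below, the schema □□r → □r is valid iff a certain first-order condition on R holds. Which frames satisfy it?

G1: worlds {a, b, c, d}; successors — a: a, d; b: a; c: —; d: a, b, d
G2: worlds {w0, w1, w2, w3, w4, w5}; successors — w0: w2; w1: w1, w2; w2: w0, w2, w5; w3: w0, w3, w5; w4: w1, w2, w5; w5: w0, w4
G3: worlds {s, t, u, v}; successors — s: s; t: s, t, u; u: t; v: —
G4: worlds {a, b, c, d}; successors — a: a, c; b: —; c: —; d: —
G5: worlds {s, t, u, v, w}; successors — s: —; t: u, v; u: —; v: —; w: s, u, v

The schema corresponds to density: ∀x ∀y (Rxy → ∃z (Rxz ∧ Rzy)).
G1: holds.
G2: fails — Rw5w0 but no z with Rw5z and Rzw0.
G3: holds.
G4: holds.
G5: fails — Rwu but no z with Rwz and Rzu.
Valid on: G1, G3, G4.

G1, G3, G4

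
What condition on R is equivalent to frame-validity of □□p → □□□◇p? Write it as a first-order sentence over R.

This is a Sahlqvist (Geach-type) schema ◇^0□^2p → □^3◇^1p.
First-order correspondent: ∀x ∀z (xR³z → ∃w (xR²w ∧ zRw)).

∀x ∀z (xR³z → ∃w (xR²w ∧ zRw))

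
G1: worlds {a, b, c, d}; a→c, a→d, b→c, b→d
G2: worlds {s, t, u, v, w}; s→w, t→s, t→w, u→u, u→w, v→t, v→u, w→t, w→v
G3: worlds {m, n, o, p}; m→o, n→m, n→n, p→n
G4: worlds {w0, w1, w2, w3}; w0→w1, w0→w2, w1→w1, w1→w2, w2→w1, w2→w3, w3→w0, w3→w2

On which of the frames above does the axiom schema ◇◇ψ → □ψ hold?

G1

The schema corresponds to a generalized confluence (Geach) condition: ∀x ∀y ∀z ((xR²y ∧ xRz) → ∃w (y = w ∧ z = w)).
G1: holds.
G2: fails — sR²t, sRw but t ≠ w.
G3: fails — nR²m, nRn but m ≠ n.
G4: fails — w0R²w1, w0Rw2 but w1 ≠ w2.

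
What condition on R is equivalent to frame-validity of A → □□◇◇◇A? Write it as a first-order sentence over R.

This is a Sahlqvist (Geach-type) schema ◇^0□^0A → □^2◇^3A.
Minimal-valuation argument: fix x; take any y with xR^0y and any z with xR^2z. Set V(A) to the set of worlds R-reachable from y in exactly 0 steps. Then □^0A holds at y, so the antecedent holds at x; validity forces ◇^3A at z, giving a w with zR^3w and yR^0w.
First-order correspondent: ∀x ∀z (xR²z → ∃w (x = w ∧ zR³w)).

∀x ∀z (xR²z → ∃w (x = w ∧ zR³w))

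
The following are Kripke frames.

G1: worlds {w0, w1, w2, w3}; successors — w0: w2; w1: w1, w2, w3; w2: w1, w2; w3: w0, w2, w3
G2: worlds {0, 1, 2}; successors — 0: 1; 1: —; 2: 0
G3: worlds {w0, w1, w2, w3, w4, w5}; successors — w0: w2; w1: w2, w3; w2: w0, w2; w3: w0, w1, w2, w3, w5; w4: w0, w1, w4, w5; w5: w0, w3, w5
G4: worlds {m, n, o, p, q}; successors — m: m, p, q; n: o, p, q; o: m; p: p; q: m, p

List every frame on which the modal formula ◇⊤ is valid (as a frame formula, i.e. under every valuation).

G1, G3, G4

Frame correspondent (Sahlqvist): ∀x ∃y Rxy — i.e. seriality.
G1: satisfies the condition.
G2: fails — world 1 has no successor.
G3: satisfies the condition.
G4: satisfies the condition.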